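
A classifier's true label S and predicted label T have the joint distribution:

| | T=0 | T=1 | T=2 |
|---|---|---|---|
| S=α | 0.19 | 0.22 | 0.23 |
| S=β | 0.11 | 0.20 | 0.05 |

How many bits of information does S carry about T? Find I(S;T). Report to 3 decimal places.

0.049 bits

Marginals: p(S) = (0.6400, 0.3600), p(T) = (0.3000, 0.4200, 0.2800).
I(S;T) = H(S) + H(T) − H(S,T).
H(S) = 0.9427, H(T) = 1.5610, H(S,T) = 2.4542.
I(S;T) = 0.9427 + 1.5610 − 2.4542 = 0.049 bits.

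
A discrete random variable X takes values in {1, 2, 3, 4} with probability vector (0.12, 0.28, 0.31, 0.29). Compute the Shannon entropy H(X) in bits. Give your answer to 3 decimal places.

1.923 bits

H(X) = −Σ p·log₂ p.
  −(0.12)·log₂(0.12) = 0.3671
  −(0.28)·log₂(0.28) = 0.5142
  −(0.31)·log₂(0.31) = 0.5238
  −(0.29)·log₂(0.29) = 0.5179
Sum: 0.3671 + 0.5142 + 0.5238 + 0.5179 = 1.923 bits.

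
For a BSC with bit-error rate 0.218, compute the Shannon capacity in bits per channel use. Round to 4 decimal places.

Binary symmetric channel: C = 1 − h₂(ε) where h₂ is the binary entropy function.
h₂(0.218) = −0.218·log₂0.218 − 0.782·log₂0.782 = 0.7565.
C = 1 − 0.7565 = 0.2435 bits per channel use.

0.2435 bits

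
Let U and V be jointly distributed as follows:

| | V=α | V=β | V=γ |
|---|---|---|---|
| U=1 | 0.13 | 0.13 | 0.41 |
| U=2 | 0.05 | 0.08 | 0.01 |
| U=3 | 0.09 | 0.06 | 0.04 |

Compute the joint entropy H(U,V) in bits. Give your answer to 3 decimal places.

H(U,V) = −Σ p(x,y)·log₂ p(x,y) over all 9 cells.
  cell (1,α): −0.13·log₂0.13 = 0.3826
  cell (1,β): −0.13·log₂0.13 = 0.3826
  cell (1,γ): −0.41·log₂0.41 = 0.5274
  cell (2,α): −0.05·log₂0.05 = 0.2161
  cell (2,β): −0.08·log₂0.08 = 0.2915
  cell (2,γ): −0.01·log₂0.01 = 0.0664
  cell (3,α): −0.09·log₂0.09 = 0.3127
  cell (3,β): −0.06·log₂0.06 = 0.2435
  cell (3,γ): −0.04·log₂0.04 = 0.1858
Sum = 2.609 bits.

2.609 bits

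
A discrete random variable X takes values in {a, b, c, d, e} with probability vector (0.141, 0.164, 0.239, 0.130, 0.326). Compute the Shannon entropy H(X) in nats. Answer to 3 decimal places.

H(X) = −Σ p·ln p.
  −(0.141)·ln(0.141) = 0.2762
  −(0.164)·ln(0.164) = 0.2965
  −(0.239)·ln(0.239) = 0.3421
  −(0.130)·ln(0.130) = 0.2652
  −(0.326)·ln(0.326) = 0.3654
Sum: 0.2762 + 0.2965 + 0.3421 + 0.2652 + 0.3654 = 1.545 nats.

1.545 nats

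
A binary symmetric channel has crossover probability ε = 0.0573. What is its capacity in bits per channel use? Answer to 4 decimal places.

Binary symmetric channel: C = 1 − h₂(ε) where h₂ is the binary entropy function.
h₂(0.0573) = −0.0573·log₂0.0573 − 0.9427·log₂0.9427 = 0.3166.
C = 1 − 0.3166 = 0.6834 bits per channel use.

0.6834 bits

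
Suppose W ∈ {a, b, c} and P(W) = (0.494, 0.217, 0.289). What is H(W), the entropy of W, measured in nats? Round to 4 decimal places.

1.0387 nats

H(W) = −Σ p·ln p.
  −(0.494)·ln(0.494) = 0.34838
  −(0.217)·ln(0.217) = 0.33155
  −(0.289)·ln(0.289) = 0.35874
Sum: 0.34838 + 0.33155 + 0.35874 = 1.0387 nats.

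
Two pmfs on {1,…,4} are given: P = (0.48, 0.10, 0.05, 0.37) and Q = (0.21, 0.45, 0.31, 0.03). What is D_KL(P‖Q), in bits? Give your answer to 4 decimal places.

D(P‖Q) = Σ p·log₂(p/q).
  0.48·log₂(0.48/0.21) = 0.57247
  0.10·log₂(0.10/0.45) = -0.21699
  0.05·log₂(0.05/0.31) = -0.13161
  0.37·log₂(0.37/0.03) = 1.34106
D(P‖Q) = 1.5649 bits.

1.5649 bits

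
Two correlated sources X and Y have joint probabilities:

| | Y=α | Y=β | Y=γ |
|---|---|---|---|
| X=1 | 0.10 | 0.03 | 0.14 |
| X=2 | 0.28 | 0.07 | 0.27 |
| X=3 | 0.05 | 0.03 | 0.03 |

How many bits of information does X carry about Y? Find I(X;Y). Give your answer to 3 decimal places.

Marginals: p(X) = (0.2700, 0.6200, 0.1100), p(Y) = (0.4300, 0.1300, 0.4400).
I(X;Y) = H(X) + H(Y) − H(X,Y).
H(X) = 1.2879, H(Y) = 1.4274, H(X,Y) = 2.6935.
I(X;Y) = 1.2879 + 1.4274 − 2.6935 = 0.022 bits.

0.022 bits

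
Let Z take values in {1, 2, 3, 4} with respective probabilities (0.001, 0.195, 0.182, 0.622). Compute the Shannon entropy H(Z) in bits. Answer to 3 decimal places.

1.343 bits

H(Z) = −Σ p·log₂ p.
  −(0.001)·log₂(0.001) = 0.0100
  −(0.195)·log₂(0.195) = 0.4599
  −(0.182)·log₂(0.182) = 0.4474
  −(0.622)·log₂(0.622) = 0.4261
Sum: 0.0100 + 0.4599 + 0.4474 + 0.4261 = 1.343 bits.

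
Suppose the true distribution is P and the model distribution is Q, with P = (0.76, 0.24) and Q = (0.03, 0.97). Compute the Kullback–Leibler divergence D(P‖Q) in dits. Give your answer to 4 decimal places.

0.9212 dits

D(P‖Q) = Σ p·log₁₀(p/q).
  0.76·log₁₀(0.76/0.03) = 1.06681
  0.24·log₁₀(0.24/0.97) = -0.14557
D(P‖Q) = 0.9212 dits.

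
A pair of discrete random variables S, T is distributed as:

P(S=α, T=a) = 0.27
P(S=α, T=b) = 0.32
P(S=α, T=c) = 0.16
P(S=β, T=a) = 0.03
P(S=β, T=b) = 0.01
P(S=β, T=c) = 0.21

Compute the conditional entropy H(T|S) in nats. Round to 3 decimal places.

Chain rule: H(T|S) = H(S,T) − H(S).
Marginals: p(S) = (0.7500, 0.2500), p(T) = (0.3000, 0.3300, 0.3700).
H(S,T) = 1.4903 nats; H(S) = 0.5623 nats.
H(T|S) = 1.4903 − 0.5623 = 0.928 nats.

0.928 nats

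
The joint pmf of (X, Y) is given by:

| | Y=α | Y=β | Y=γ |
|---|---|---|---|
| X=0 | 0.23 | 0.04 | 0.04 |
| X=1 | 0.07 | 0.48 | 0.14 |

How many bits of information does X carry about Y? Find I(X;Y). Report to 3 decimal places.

Marginals: p(X) = (0.3100, 0.6900), p(Y) = (0.3000, 0.5200, 0.1800).
I(X;Y) = H(X) + H(Y) − H(X,Y).
H(X) = 0.8932, H(Y) = 1.4570, H(X,Y) = 2.0331.
I(X;Y) = 0.8932 + 1.4570 − 2.0331 = 0.317 bits.

0.317 bits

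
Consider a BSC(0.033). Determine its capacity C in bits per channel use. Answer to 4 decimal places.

Binary symmetric channel: C = 1 − h₂(ε) where h₂ is the binary entropy function.
h₂(0.033) = −0.033·log₂0.033 − 0.967·log₂0.967 = 0.2092.
C = 1 − 0.2092 = 0.7908 bits per channel use.

0.7908 bits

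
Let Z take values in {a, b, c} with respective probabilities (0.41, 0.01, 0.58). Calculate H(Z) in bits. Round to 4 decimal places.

1.0496 bits

H(Z) = −Σ p·log₂ p.
  −(0.41)·log₂(0.41) = 0.52738
  −(0.01)·log₂(0.01) = 0.06644
  −(0.58)·log₂(0.58) = 0.45581
Sum: 0.52738 + 0.06644 + 0.45581 = 1.0496 bits.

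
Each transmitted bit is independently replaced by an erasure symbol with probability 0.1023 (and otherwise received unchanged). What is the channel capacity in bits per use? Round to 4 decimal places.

Binary erasure channel: capacity C = 1 − ε.
C = 1 − 0.1023 = 0.8977 bits per channel use.

0.8977 bits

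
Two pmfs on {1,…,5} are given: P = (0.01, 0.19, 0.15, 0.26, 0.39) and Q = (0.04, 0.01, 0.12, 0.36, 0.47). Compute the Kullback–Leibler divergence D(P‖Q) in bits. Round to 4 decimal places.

0.6083 bits

D(P‖Q) = Σ p·log₂(p/q).
  0.01·log₂(0.01/0.04) = -0.02000
  0.19·log₂(0.19/0.01) = 0.80711
  0.15·log₂(0.15/0.12) = 0.04829
  0.26·log₂(0.26/0.36) = -0.12207
  0.39·log₂(0.39/0.47) = -0.10498
D(P‖Q) = 0.6083 bits.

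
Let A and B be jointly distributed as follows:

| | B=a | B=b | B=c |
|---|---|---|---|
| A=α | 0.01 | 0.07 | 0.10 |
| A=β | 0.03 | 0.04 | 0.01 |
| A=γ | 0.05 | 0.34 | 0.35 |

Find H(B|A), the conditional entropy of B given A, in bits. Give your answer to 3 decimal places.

Marginals: p(A) = (0.1800, 0.0800, 0.7400), p(B) = (0.0900, 0.4500, 0.4600).
H(B|A) = Σ p(A) · H(B|A=·).
  A=α: p=0.1800, H(B|A=α) = 1.2327
  A=β: p=0.0800, H(B|A=β) = 1.4056
  A=γ: p=0.7400, H(B|A=γ) = 1.2891
Weighted sum = 1.288 bits.

1.288 bits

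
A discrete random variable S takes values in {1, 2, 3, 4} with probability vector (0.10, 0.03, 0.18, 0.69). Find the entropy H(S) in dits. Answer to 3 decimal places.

0.391 dits

H(S) = −Σ p·log₁₀ p.
  −(0.10)·log₁₀(0.10) = 0.1000
  −(0.03)·log₁₀(0.03) = 0.0457
  −(0.18)·log₁₀(0.18) = 0.1341
  −(0.69)·log₁₀(0.69) = 0.1112
Sum: 0.1000 + 0.0457 + 0.1341 + 0.1112 = 0.391 dits.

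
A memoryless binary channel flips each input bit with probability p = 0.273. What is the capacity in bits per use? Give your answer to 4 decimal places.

Binary symmetric channel: C = 1 − h₂(ε) where h₂ is the binary entropy function.
h₂(0.273) = −0.273·log₂0.273 − 0.727·log₂0.727 = 0.8457.
C = 1 − 0.8457 = 0.1543 bits per channel use.

0.1543 bits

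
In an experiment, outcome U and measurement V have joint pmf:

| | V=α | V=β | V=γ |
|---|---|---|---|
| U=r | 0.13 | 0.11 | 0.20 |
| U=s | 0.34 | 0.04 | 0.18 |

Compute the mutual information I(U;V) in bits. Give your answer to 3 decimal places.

Marginals: p(U) = (0.4400, 0.5600), p(V) = (0.4700, 0.1500, 0.3800).
I(U;V) = H(U) + H(V) − H(U,V).
H(U) = 0.9896, H(V) = 1.4530, H(U,V) = 2.3576.
I(U;V) = 0.9896 + 1.4530 − 2.3576 = 0.085 bits.

0.085 bits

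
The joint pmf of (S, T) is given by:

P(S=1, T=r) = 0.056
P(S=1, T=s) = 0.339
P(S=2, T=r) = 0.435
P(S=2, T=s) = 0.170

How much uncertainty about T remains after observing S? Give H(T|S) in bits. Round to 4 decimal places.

Marginals: p(S) = (0.3950, 0.6050), p(T) = (0.4910, 0.5090).
H(T|S) = Σ p(S) · H(T|S=·).
  S=1: p=0.3950, H(T|S=1) = 0.5889
  S=2: p=0.6050, H(T|S=2) = 0.8568
Weighted sum = 0.7510 bits.

0.7510 bits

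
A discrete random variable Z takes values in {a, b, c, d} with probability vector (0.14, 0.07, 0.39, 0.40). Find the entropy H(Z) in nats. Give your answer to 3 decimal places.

1.195 nats

H(Z) = −Σ p·ln p.
  −(0.14)·ln(0.14) = 0.2753
  −(0.07)·ln(0.07) = 0.1861
  −(0.39)·ln(0.39) = 0.3672
  −(0.40)·ln(0.40) = 0.3665
Sum: 0.2753 + 0.1861 + 0.3672 + 0.3665 = 1.195 nats.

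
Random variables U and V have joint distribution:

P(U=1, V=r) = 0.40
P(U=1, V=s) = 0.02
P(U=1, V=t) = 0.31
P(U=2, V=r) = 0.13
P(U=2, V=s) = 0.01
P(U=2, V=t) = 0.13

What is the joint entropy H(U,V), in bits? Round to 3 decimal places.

1.997 bits

H(U,V) = −Σ p(x,y)·log₂ p(x,y) over all 6 cells.
  cell (1,r): −0.40·log₂0.40 = 0.5288
  cell (1,s): −0.02·log₂0.02 = 0.1129
  cell (1,t): −0.31·log₂0.31 = 0.5238
  cell (2,r): −0.13·log₂0.13 = 0.3826
  cell (2,s): −0.01·log₂0.01 = 0.0664
  cell (2,t): −0.13·log₂0.13 = 0.3826
Sum = 1.997 bits.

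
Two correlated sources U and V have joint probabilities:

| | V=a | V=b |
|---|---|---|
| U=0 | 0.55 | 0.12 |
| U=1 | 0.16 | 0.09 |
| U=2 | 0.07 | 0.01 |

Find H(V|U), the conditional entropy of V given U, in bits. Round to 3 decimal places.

0.733 bits

Chain rule: H(V|U) = H(U,V) − H(U).
Marginals: p(U) = (0.6700, 0.2500, 0.0800), p(V) = (0.7800, 0.2200).
H(U,V) = 1.9121 bits; H(U) = 1.1786 bits.
H(V|U) = 1.9121 − 1.1786 = 0.733 bits.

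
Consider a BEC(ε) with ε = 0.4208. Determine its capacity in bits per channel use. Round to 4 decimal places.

Binary erasure channel: capacity C = 1 − ε.
C = 1 − 0.4208 = 0.5792 bits per channel use.

0.5792 bits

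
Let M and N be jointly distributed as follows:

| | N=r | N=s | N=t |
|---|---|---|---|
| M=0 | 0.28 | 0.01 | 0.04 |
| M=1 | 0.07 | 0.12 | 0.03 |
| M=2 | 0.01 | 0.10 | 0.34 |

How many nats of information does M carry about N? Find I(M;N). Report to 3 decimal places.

Marginals: p(M) = (0.3300, 0.2200, 0.4500), p(N) = (0.3600, 0.2300, 0.4100).
I(M;N) = Σ p(x,y)·ln[p(x,y)/(p(x)p(y))].
  (0,r): 0.28·ln(2.3569) = 0.2401
  (0,s): 0.01·ln(0.1318) = -0.0203
  (0,t): 0.04·ln(0.2956) = -0.0487
  (1,r): 0.07·ln(0.8838) = -0.0086
  (1,s): 0.12·ln(2.3715) = 0.1036
  (1,t): 0.03·ln(0.3326) = -0.0330
  (2,r): 0.01·ln(0.0617) = -0.0279
  (2,s): 0.10·ln(0.9662) = -0.0034
  (2,t): 0.34·ln(1.8428) = 0.2078
Sum = 0.410 nats.

0.410 nats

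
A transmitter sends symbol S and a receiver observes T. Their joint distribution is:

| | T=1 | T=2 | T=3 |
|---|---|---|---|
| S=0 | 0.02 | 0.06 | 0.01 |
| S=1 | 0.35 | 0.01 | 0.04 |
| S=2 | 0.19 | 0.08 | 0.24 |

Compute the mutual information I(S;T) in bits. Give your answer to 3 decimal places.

0.288 bits

Marginals: p(S) = (0.0900, 0.4000, 0.5100), p(T) = (0.5600, 0.1500, 0.2900).
I(S;T) = Σ p(x,y)·log₂[p(x,y)/(p(x)p(y))].
  (0,1): 0.02·log₂(0.3968) = -0.0267
  (0,2): 0.06·log₂(4.4444) = 0.1291
  (0,3): 0.01·log₂(0.3831) = -0.0138
  (1,1): 0.35·log₂(1.5625) = 0.2253
  (1,2): 0.01·log₂(0.1667) = -0.0258
  (1,3): 0.04·log₂(0.3448) = -0.0614
  (2,1): 0.19·log₂(0.6653) = -0.1117
  (2,2): 0.08·log₂(1.0458) = 0.0052
  (2,3): 0.24·log₂(1.6227) = 0.1676
Sum = 0.288 bits.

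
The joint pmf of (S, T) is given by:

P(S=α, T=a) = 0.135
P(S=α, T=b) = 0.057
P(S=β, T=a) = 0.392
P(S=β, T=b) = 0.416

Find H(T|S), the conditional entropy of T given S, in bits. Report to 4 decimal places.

Chain rule: H(T|S) = H(S,T) − H(S).
Marginals: p(S) = (0.1920, 0.8080), p(T) = (0.5270, 0.4730).
H(S,T) = 1.6816 bits; H(S) = 0.7056 bits.
H(T|S) = 1.6816 − 0.7056 = 0.9760 bits.

0.9760 bits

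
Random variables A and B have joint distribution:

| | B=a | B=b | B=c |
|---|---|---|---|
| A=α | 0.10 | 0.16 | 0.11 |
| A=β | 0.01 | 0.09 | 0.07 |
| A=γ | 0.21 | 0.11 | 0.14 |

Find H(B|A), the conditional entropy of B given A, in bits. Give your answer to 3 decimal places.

Marginals: p(A) = (0.3700, 0.1700, 0.4600), p(B) = (0.3200, 0.3600, 0.3200).
H(B|A) = Σ p(A) · H(B|A=·).
  A=α: p=0.3700, H(B|A=α) = 1.5534
  A=β: p=0.1700, H(B|A=β) = 1.2533
  A=γ: p=0.4600, H(B|A=γ) = 1.5324
Weighted sum = 1.493 bits.

1.493 bits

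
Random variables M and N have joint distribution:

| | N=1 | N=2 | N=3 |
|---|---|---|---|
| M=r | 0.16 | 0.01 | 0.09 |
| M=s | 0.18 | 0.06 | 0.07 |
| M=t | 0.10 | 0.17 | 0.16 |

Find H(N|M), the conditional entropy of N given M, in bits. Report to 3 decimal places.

Chain rule: H(N|M) = H(M,N) − H(M).
Marginals: p(M) = (0.2600, 0.3100, 0.4300), p(N) = (0.4400, 0.2400, 0.3200).
H(M,N) = 2.9493 bits; H(M) = 1.5526 bits.
H(N|M) = 2.9493 − 1.5526 = 1.397 bits.

1.397 bits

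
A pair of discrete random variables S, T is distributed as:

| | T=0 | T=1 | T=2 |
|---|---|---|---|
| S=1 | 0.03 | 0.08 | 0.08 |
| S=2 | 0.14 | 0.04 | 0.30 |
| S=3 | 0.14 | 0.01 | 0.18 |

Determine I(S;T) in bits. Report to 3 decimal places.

Marginals: p(S) = (0.1900, 0.4800, 0.3300), p(T) = (0.3100, 0.1300, 0.5600).
I(S;T) = H(S) + H(T) − H(S,T).
H(S) = 1.4913, H(T) = 1.3749, H(S,T) = 2.7476.
I(S;T) = 1.4913 + 1.3749 − 2.7476 = 0.119 bits.

0.119 bits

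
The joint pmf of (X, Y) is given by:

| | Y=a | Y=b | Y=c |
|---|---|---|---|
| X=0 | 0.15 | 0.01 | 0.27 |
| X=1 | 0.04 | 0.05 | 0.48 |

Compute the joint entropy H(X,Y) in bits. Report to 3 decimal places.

H(X,Y) = −Σ p(x,y)·log₂ p(x,y) over all 6 cells.
  cell (0,a): −0.15·log₂0.15 = 0.4105
  cell (0,b): −0.01·log₂0.01 = 0.0664
  cell (0,c): −0.27·log₂0.27 = 0.5100
  cell (1,a): −0.04·log₂0.04 = 0.1858
  cell (1,b): −0.05·log₂0.05 = 0.2161
  cell (1,c): −0.48·log₂0.48 = 0.5083
Sum = 1.897 bits.

1.897 bits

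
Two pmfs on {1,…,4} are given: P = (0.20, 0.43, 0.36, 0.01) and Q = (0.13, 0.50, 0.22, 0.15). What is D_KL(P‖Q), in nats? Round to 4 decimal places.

0.1715 nats

D(P‖Q) = Σ p·ln(p/q).
  0.20·ln(0.20/0.13) = 0.08616
  0.43·ln(0.43/0.50) = -0.06485
  0.36·ln(0.36/0.22) = 0.17729
  0.01·ln(0.01/0.15) = -0.02708
D(P‖Q) = 0.1715 nats.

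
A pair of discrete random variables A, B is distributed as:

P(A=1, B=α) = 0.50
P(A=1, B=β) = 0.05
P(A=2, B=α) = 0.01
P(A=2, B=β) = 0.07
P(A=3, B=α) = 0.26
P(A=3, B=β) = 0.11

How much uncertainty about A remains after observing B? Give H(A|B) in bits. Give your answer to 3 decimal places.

Chain rule: H(A|B) = H(A,B) − H(B).
Marginals: p(A) = (0.5500, 0.0800, 0.3700), p(B) = (0.7700, 0.2300).
H(A,B) = 1.9067 bits; H(B) = 0.7780 bits.
H(A|B) = 1.9067 − 0.7780 = 1.129 bits.

1.129 bits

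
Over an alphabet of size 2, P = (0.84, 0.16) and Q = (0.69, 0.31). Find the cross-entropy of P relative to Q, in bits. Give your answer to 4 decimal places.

0.7200 bits

H(P,Q) = −Σ p·log₂ q.
  −0.84·log₂(0.69) = 0.44968
  −0.16·log₂(0.31) = 0.27035
H(P,Q) = 0.7200 bits.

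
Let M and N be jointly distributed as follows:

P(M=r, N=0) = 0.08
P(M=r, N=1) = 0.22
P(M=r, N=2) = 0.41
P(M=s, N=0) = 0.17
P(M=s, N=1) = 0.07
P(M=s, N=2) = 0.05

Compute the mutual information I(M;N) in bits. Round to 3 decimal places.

Marginals: p(M) = (0.7100, 0.2900), p(N) = (0.2500, 0.2900, 0.4600).
I(M;N) = Σ p(x,y)·log₂[p(x,y)/(p(x)p(y))].
  (r,0): 0.08·log₂(0.4507) = -0.0920
  (r,1): 0.22·log₂(1.0685) = 0.0210
  (r,2): 0.41·log₂(1.2554) = 0.1345
  (s,0): 0.17·log₂(2.3448) = 0.2090
  (s,1): 0.07·log₂(0.8323) = -0.0185
  (s,2): 0.05·log₂(0.3748) = -0.0708
Sum = 0.183 bits.

0.183 bits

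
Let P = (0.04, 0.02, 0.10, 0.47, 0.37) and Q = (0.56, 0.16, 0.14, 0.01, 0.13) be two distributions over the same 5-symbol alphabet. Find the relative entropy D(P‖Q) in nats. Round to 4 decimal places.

D(P‖Q) = Σ p·ln(p/q).
  0.04·ln(0.04/0.56) = -0.10556
  0.02·ln(0.02/0.16) = -0.04159
  0.10·ln(0.10/0.14) = -0.03365
  0.47·ln(0.47/0.01) = 1.80957
  0.37·ln(0.37/0.13) = 0.38701
D(P‖Q) = 2.0158 nats.

2.0158 nats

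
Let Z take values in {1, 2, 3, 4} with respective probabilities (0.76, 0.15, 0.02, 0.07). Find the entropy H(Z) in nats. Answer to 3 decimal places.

0.758 nats

H(Z) = −Σ p·ln p.
  −(0.76)·ln(0.76) = 0.2086
  −(0.15)·ln(0.15) = 0.2846
  −(0.02)·ln(0.02) = 0.0782
  −(0.07)·ln(0.07) = 0.1861
Sum: 0.2086 + 0.2846 + 0.0782 + 0.1861 = 0.758 nats.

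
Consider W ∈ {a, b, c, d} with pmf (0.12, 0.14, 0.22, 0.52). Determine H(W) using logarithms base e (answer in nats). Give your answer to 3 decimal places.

H(W) = −Σ p·ln p.
  −(0.12)·ln(0.12) = 0.2544
  −(0.14)·ln(0.14) = 0.2753
  −(0.22)·ln(0.22) = 0.3331
  −(0.52)·ln(0.52) = 0.3400
Sum: 0.2544 + 0.2753 + 0.3331 + 0.3400 = 1.203 nats.

1.203 nats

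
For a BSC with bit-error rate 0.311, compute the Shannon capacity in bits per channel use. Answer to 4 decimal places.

0.1057 bits

Binary symmetric channel: C = 1 − h₂(ε) where h₂ is the binary entropy function.
h₂(0.311) = −0.311·log₂0.311 − 0.689·log₂0.689 = 0.8943.
C = 1 − 0.8943 = 0.1057 bits per channel use.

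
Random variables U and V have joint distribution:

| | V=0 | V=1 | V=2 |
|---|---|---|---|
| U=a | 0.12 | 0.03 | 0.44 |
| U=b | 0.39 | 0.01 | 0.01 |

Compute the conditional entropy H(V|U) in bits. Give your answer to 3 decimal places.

Chain rule: H(V|U) = H(U,V) − H(U).
Marginals: p(U) = (0.5900, 0.4100), p(V) = (0.5100, 0.0400, 0.4500).
H(U,V) = 1.7027 bits; H(U) = 0.9765 bits.
H(V|U) = 1.7027 − 0.9765 = 0.726 bits.

0.726 bits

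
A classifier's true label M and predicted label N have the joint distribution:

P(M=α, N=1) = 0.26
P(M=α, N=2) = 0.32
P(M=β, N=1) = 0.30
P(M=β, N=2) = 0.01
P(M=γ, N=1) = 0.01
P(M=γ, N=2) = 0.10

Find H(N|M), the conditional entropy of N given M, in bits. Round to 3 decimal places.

0.688 bits

Marginals: p(M) = (0.5800, 0.3100, 0.1100), p(N) = (0.5700, 0.4300).
H(N|M) = Σ p(M) · H(N|M=·).
  M=α: p=0.5800, H(N|M=α) = 0.9923
  M=β: p=0.3100, H(N|M=β) = 0.2056
  M=γ: p=0.1100, H(N|M=γ) = 0.4395
Weighted sum = 0.688 bits.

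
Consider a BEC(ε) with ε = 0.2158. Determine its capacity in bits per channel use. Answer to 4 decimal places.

Binary erasure channel: capacity C = 1 − ε.
C = 1 − 0.2158 = 0.7842 bits per channel use.

0.7842 bits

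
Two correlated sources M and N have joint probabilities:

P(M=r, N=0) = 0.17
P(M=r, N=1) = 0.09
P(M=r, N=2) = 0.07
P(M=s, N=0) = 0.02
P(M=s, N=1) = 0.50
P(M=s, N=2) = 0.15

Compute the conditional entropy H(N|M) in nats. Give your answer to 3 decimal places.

Chain rule: H(N|M) = H(M,N) − H(M).
Marginals: p(M) = (0.3300, 0.6700), p(N) = (0.1900, 0.5900, 0.2200).
H(M,N) = 1.4135 nats; H(M) = 0.6342 nats.
H(N|M) = 1.4135 − 0.6342 = 0.779 nats.

0.779 nats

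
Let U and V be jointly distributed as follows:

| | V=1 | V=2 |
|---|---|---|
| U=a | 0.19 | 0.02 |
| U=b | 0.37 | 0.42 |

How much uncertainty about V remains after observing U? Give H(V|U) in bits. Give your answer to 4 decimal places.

Marginals: p(U) = (0.2100, 0.7900), p(V) = (0.5600, 0.4400).
H(V|U) = Σ p(U) · H(V|U=·).
  U=a: p=0.2100, H(V|U=a) = 0.4537
  U=b: p=0.7900, H(V|U=b) = 0.9971
Weighted sum = 0.8830 bits.

0.8830 bits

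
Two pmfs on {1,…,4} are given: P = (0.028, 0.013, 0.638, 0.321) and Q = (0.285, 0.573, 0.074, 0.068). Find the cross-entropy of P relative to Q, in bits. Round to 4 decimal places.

3.7026 bits

H(P,Q) = −Σ p·log₂ q.
  −0.028·log₂(0.285) = 0.05071
  −0.013·log₂(0.573) = 0.01044
  −0.638·log₂(0.074) = 2.39654
  −0.321·log₂(0.068) = 1.24494
H(P,Q) = 3.7026 bits.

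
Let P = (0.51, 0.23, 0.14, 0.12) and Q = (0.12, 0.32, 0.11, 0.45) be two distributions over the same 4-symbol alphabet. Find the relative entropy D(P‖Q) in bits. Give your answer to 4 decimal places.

0.7749 bits

D(P‖Q) = Σ p·log₂(p/q).
  0.51·log₂(0.51/0.12) = 1.06461
  0.23·log₂(0.23/0.32) = -0.10958
  0.14·log₂(0.14/0.11) = 0.04871
  0.12·log₂(0.12/0.45) = -0.22883
D(P‖Q) = 0.7749 bits.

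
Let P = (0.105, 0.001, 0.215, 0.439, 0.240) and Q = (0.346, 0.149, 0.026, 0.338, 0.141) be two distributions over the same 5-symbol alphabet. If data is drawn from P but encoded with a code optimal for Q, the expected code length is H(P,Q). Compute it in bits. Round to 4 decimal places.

2.6609 bits

H(P,Q) = −Σ p·log₂ q.
  −0.105·log₂(0.346) = 0.16077
  −0.001·log₂(0.149) = 0.00275
  −0.215·log₂(0.026) = 1.13205
  −0.439·log₂(0.338) = 0.68699
  −0.240·log₂(0.141) = 0.67830
H(P,Q) = 2.6609 bits.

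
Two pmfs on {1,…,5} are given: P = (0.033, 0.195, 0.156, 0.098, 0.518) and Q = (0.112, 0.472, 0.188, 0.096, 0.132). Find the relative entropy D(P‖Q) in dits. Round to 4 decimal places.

0.2034 dits

D(P‖Q) = Σ p·log₁₀(p/q).
  0.033·log₁₀(0.033/0.112) = -0.01751
  0.195·log₁₀(0.195/0.472) = -0.07486
  0.156·log₁₀(0.156/0.188) = -0.01264
  0.098·log₁₀(0.098/0.096) = 0.00088
  0.518·log₁₀(0.518/0.132) = 0.30757
D(P‖Q) = 0.2034 dits.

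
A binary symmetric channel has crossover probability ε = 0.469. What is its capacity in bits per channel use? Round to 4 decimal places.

Binary symmetric channel: C = 1 − h₂(ε) where h₂ is the binary entropy function.
h₂(0.469) = −0.469·log₂0.469 − 0.531·log₂0.531 = 0.9972.
C = 1 − 0.9972 = 0.0028 bits per channel use.

0.0028 bits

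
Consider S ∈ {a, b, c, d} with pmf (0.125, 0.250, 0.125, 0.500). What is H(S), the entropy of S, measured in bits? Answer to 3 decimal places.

1.750 bits

H(S) = −Σ p·log₂ p.
  −(0.125)·log₂(0.125) = 0.3750
  −(0.250)·log₂(0.250) = 0.5000
  −(0.125)·log₂(0.125) = 0.3750
  −(0.500)·log₂(0.500) = 0.5000
Sum: 0.3750 + 0.5000 + 0.3750 + 0.5000 = 1.750 bits.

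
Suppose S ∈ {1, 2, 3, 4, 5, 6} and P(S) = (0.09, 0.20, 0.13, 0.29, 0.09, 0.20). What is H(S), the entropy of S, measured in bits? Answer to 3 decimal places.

2.455 bits

H(S) = −Σ p·log₂ p.
  −(0.09)·log₂(0.09) = 0.3127
  −(0.20)·log₂(0.20) = 0.4644
  −(0.13)·log₂(0.13) = 0.3826
  −(0.29)·log₂(0.29) = 0.5179
  −(0.09)·log₂(0.09) = 0.3127
  −(0.20)·log₂(0.20) = 0.4644
Sum: 0.3127 + 0.4644 + 0.3826 + 0.5179 + 0.3127 + 0.4644 = 2.455 bits.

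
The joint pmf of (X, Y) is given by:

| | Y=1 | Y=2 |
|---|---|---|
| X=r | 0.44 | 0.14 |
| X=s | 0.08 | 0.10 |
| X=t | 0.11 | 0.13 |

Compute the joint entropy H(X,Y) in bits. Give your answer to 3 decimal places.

2.275 bits

H(X,Y) = −Σ p(x,y)·log₂ p(x,y) over all 6 cells.
  cell (r,1): −0.44·log₂0.44 = 0.5211
  cell (r,2): −0.14·log₂0.14 = 0.3971
  cell (s,1): −0.08·log₂0.08 = 0.2915
  cell (s,2): −0.10·log₂0.10 = 0.3322
  cell (t,1): −0.11·log₂0.11 = 0.3503
  cell (t,2): −0.13·log₂0.13 = 0.3826
Sum = 2.275 bits.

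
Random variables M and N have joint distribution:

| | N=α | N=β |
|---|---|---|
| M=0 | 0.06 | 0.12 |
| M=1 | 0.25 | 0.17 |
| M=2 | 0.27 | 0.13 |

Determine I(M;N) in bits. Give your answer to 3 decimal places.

Marginals: p(M) = (0.1800, 0.4200, 0.4000), p(N) = (0.5800, 0.4200).
I(M;N) = Σ p(x,y)·log₂[p(x,y)/(p(x)p(y))].
  (0,α): 0.06·log₂(0.5747) = -0.0479
  (0,β): 0.12·log₂(1.5873) = 0.0800
  (1,α): 0.25·log₂(1.0263) = 0.0094
  (1,β): 0.17·log₂(0.9637) = -0.0091
  (2,α): 0.27·log₂(1.1638) = 0.0591
  (2,β): 0.13·log₂(0.7738) = -0.0481
Sum = 0.043 bits.

0.043 bits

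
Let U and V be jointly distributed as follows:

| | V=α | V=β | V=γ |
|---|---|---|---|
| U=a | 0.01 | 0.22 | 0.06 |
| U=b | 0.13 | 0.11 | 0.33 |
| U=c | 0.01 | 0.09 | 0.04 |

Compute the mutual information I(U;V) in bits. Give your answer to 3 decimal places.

0.221 bits

Marginals: p(U) = (0.2900, 0.5700, 0.1400), p(V) = (0.1500, 0.4200, 0.4300).
I(U;V) = Σ p(x,y)·log₂[p(x,y)/(p(x)p(y))].
  (a,α): 0.01·log₂(0.2299) = -0.0212
  (a,β): 0.22·log₂(1.8062) = 0.1877
  (a,γ): 0.06·log₂(0.4812) = -0.0633
  (b,α): 0.13·log₂(1.5205) = 0.0786
  (b,β): 0.11·log₂(0.4595) = -0.1234
  (b,γ): 0.33·log₂(1.3464) = 0.1416
  (c,α): 0.01·log₂(0.4762) = -0.0107
  (c,β): 0.09·log₂(1.5306) = 0.0553
  (c,γ): 0.04·log₂(0.6645) = -0.0236
Sum = 0.221 bits.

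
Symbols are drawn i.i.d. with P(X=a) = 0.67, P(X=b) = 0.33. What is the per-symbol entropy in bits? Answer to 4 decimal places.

0.9149 bits

H(X) = −Σ p·log₂ p.
  −(0.67)·log₂(0.67) = 0.38710
  −(0.33)·log₂(0.33) = 0.52782
Sum: 0.38710 + 0.52782 = 0.9149 bits.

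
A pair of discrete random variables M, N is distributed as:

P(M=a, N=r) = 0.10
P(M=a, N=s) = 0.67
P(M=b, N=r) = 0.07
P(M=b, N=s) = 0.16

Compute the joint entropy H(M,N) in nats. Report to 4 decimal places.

0.9779 nats

H(M,N) = −Σ p(x,y)·ln p(x,y) over all 4 cells.
  cell (a,r): −0.10·ln0.10 = 0.23026
  cell (a,s): −0.67·ln0.67 = 0.26832
  cell (b,r): −0.07·ln0.07 = 0.18615
  cell (b,s): −0.16·ln0.16 = 0.29321
Sum = 0.9779 nats.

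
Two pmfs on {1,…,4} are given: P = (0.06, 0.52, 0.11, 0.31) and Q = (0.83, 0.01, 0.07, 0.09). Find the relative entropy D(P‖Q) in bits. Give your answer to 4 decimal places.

D(P‖Q) = Σ p·log₂(p/q).
  0.06·log₂(0.06/0.83) = -0.22740
  0.52·log₂(0.52/0.01) = 2.96423
  0.11·log₂(0.11/0.07) = 0.07173
  0.31·log₂(0.31/0.09) = 0.55312
D(P‖Q) = 3.3617 bits.

3.3617 bits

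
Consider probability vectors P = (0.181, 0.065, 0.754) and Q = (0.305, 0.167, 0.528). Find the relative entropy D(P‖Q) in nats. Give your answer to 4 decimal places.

0.1129 nats

D(P‖Q) = Σ p·ln(p/q).
  0.181·ln(0.181/0.305) = -0.09445
  0.065·ln(0.065/0.167) = -0.06133
  0.754·ln(0.754/0.528) = 0.26865
D(P‖Q) = 0.1129 nats.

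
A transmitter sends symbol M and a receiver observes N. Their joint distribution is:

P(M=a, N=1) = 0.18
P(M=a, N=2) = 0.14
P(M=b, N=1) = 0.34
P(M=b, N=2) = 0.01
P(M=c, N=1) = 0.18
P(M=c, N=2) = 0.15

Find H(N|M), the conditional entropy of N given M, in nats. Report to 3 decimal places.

0.492 nats

Marginals: p(M) = (0.3200, 0.3500, 0.3300), p(N) = (0.7000, 0.3000).
H(N|M) = Σ p(M) · H(N|M=·).
  M=a: p=0.3200, H(N|M=a) = 0.6853
  M=b: p=0.3500, H(N|M=b) = 0.1297
  M=c: p=0.3300, H(N|M=c) = 0.6890
Weighted sum = 0.492 nats.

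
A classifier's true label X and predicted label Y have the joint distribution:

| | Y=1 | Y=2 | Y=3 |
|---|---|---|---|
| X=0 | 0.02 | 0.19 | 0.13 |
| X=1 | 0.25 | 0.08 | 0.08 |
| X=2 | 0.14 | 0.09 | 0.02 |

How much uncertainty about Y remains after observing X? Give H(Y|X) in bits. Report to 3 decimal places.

1.300 bits

Marginals: p(X) = (0.3400, 0.4100, 0.2500), p(Y) = (0.4100, 0.3600, 0.2300).
H(Y|X) = Σ p(X) · H(Y|X=·).
  X=0: p=0.3400, H(Y|X=0) = 1.2399
  X=1: p=0.4100, H(Y|X=1) = 1.3552
  X=2: p=0.2500, H(Y|X=2) = 1.2906
Weighted sum = 1.300 bits.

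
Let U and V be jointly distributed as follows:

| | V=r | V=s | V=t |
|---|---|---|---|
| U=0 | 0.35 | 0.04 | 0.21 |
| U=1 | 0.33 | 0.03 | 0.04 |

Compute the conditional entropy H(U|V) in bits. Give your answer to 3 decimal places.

Marginals: p(U) = (0.6000, 0.4000), p(V) = (0.6800, 0.0700, 0.2500).
H(U|V) = Σ p(V) · H(U|V=·).
  V=r: p=0.6800, H(U|V=r) = 0.9994
  V=s: p=0.0700, H(U|V=s) = 0.9852
  V=t: p=0.2500, H(U|V=t) = 0.6343
Weighted sum = 0.907 bits.

0.907 bits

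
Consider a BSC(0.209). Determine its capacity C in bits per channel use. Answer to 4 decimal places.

Binary symmetric channel: C = 1 − h₂(ε) where h₂ is the binary entropy function.
h₂(0.209) = −0.209·log₂0.209 − 0.791·log₂0.791 = 0.7396.
C = 1 − 0.7396 = 0.2604 bits per channel use.

0.2604 bits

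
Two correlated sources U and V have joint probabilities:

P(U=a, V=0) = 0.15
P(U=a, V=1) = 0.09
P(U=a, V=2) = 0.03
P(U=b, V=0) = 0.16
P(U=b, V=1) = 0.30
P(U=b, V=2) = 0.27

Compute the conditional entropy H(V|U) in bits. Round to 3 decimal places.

1.488 bits

Chain rule: H(V|U) = H(U,V) − H(U).
Marginals: p(U) = (0.2700, 0.7300), p(V) = (0.3100, 0.3900, 0.3000).
H(U,V) = 2.3291 bits; H(U) = 0.8415 bits.
H(V|U) = 2.3291 − 0.8415 = 1.488 bits.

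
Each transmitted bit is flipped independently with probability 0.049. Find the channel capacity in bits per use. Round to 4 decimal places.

0.7179 bits

Binary symmetric channel: C = 1 − h₂(ε) where h₂ is the binary entropy function.
h₂(0.049) = −0.049·log₂0.049 − 0.951·log₂0.951 = 0.2821.
C = 1 − 0.2821 = 0.7179 bits per channel use.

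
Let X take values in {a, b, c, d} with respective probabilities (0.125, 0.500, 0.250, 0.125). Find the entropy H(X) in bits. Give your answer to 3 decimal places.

H(X) = −Σ p·log₂ p.
  −(0.125)·log₂(0.125) = 0.3750
  −(0.500)·log₂(0.500) = 0.5000
  −(0.250)·log₂(0.250) = 0.5000
  −(0.125)·log₂(0.125) = 0.3750
Sum: 0.3750 + 0.5000 + 0.5000 + 0.3750 = 1.750 bits.

1.750 bits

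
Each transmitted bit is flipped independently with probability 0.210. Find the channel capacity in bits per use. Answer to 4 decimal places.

Binary symmetric channel: C = 1 − h₂(ε) where h₂ is the binary entropy function.
h₂(0.210) = −0.210·log₂0.210 − 0.790·log₂0.790 = 0.7415.
C = 1 − 0.7415 = 0.2585 bits per channel use.

0.2585 bits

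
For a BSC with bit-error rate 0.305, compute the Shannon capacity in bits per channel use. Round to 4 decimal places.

Binary symmetric channel: C = 1 − h₂(ε) where h₂ is the binary entropy function.
h₂(0.305) = −0.305·log₂0.305 − 0.695·log₂0.695 = 0.8873.
C = 1 − 0.8873 = 0.1127 bits per channel use.

0.1127 bits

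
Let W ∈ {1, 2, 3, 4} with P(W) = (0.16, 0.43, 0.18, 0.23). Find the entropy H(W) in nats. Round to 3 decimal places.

H(W) = −Σ p·ln p.
  −(0.16)·ln(0.16) = 0.2932
  −(0.43)·ln(0.43) = 0.3629
  −(0.18)·ln(0.18) = 0.3087
  −(0.23)·ln(0.23) = 0.3380
Sum: 0.2932 + 0.3629 + 0.3087 + 0.3380 = 1.303 nats.

1.303 nats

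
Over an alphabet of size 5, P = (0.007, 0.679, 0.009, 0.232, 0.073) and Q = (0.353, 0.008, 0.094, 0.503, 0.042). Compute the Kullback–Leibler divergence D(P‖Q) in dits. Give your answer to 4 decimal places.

D(P‖Q) = Σ p·log₁₀(p/q).
  0.007·log₁₀(0.007/0.353) = -0.01192
  0.679·log₁₀(0.679/0.008) = 1.30964
  0.009·log₁₀(0.009/0.094) = -0.00917
  0.232·log₁₀(0.232/0.503) = -0.07797
  0.073·log₁₀(0.073/0.042) = 0.01753
D(P‖Q) = 1.2281 dits.

1.2281 dits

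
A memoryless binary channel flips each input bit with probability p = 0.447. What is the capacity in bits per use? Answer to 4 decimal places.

0.0081 bits

Binary symmetric channel: C = 1 − h₂(ε) where h₂ is the binary entropy function.
h₂(0.447) = −0.447·log₂0.447 − 0.553·log₂0.553 = 0.9919.
C = 1 − 0.9919 = 0.0081 bits per channel use.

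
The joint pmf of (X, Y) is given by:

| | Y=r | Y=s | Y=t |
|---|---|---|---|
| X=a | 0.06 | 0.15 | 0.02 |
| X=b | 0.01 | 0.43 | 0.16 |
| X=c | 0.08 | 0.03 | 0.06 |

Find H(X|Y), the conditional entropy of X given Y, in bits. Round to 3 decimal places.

Chain rule: H(X|Y) = H(X,Y) − H(Y).
Marginals: p(X) = (0.2300, 0.6000, 0.1700), p(Y) = (0.1500, 0.6100, 0.2400).
H(X,Y) = 2.4668 bits; H(Y) = 1.3397 bits.
H(X|Y) = 2.4668 − 1.3397 = 1.127 bits.

1.127 bits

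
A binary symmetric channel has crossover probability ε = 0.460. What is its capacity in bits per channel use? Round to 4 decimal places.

0.0046 bits

Binary symmetric channel: C = 1 − h₂(ε) where h₂ is the binary entropy function.
h₂(0.460) = −0.460·log₂0.460 − 0.540·log₂0.540 = 0.9954.
C = 1 − 0.9954 = 0.0046 bits per channel use.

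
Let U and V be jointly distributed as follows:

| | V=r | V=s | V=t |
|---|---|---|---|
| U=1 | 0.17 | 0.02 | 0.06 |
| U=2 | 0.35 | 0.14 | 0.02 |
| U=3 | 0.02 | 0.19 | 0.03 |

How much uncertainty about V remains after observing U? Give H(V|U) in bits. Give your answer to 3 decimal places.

Chain rule: H(V|U) = H(U,V) − H(U).
Marginals: p(U) = (0.2500, 0.5100, 0.2400), p(V) = (0.5400, 0.3500, 0.1100).
H(U,V) = 2.5510 bits; H(U) = 1.4896 bits.
H(V|U) = 2.5510 − 1.4896 = 1.061 bits.

1.061 bits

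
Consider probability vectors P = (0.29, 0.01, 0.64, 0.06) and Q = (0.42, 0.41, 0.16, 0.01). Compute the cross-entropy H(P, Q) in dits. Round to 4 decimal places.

0.7425 dits

H(P,Q) = −Σ p·log₁₀ q.
  −0.29·log₁₀(0.42) = 0.10926
  −0.01·log₁₀(0.41) = 0.00387
  −0.64·log₁₀(0.16) = 0.50936
  −0.06·log₁₀(0.01) = 0.12000
H(P,Q) = 0.7425 dits.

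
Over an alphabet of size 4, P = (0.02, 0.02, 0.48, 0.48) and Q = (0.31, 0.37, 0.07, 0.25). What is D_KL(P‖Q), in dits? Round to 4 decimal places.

0.4882 dits

D(P‖Q) = Σ p·log₁₀(p/q).
  0.02·log₁₀(0.02/0.31) = -0.02381
  0.02·log₁₀(0.02/0.37) = -0.02534
  0.48·log₁₀(0.48/0.07) = 0.40135
  0.48·log₁₀(0.48/0.25) = 0.13598
D(P‖Q) = 0.4882 dits.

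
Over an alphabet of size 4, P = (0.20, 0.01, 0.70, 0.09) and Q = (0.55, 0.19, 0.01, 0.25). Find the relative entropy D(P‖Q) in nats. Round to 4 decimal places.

D(P‖Q) = Σ p·ln(p/q).
  0.20·ln(0.20/0.55) = -0.20232
  0.01·ln(0.01/0.19) = -0.02944
  0.70·ln(0.70/0.01) = 2.97395
  0.09·ln(0.09/0.25) = -0.09195
D(P‖Q) = 2.6502 nats.

2.6502 nats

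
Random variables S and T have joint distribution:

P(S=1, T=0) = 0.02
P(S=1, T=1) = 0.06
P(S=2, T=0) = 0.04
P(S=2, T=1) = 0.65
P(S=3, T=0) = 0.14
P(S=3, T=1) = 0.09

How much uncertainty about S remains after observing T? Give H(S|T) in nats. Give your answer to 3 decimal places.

0.647 nats

Chain rule: H(S|T) = H(S,T) − H(T).
Marginals: p(S) = (0.0800, 0.6900, 0.2300), p(T) = (0.2000, 0.8000).
H(S,T) = 1.1478 nats; H(T) = 0.5004 nats.
H(S|T) = 1.1478 − 0.5004 = 0.647 nats.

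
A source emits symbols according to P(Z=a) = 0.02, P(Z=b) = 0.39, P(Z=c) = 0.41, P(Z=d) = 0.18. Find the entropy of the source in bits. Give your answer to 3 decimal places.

H(Z) = −Σ p·log₂ p.
  −(0.02)·log₂(0.02) = 0.1129
  −(0.39)·log₂(0.39) = 0.5298
  −(0.41)·log₂(0.41) = 0.5274
  −(0.18)·log₂(0.18) = 0.4453
Sum: 0.1129 + 0.5298 + 0.5274 + 0.4453 = 1.615 bits.

1.615 bits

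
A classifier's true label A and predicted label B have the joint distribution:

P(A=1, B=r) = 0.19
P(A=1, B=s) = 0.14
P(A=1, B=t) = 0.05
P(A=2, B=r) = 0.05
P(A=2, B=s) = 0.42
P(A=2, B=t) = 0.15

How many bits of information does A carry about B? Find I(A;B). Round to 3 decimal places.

0.164 bits

Marginals: p(A) = (0.3800, 0.6200), p(B) = (0.2400, 0.5600, 0.2000).
I(A;B) = H(A) + H(B) − H(A,B).
H(A) = 0.9580, H(B) = 1.4270, H(A,B) = 2.2207.
I(A;B) = 0.9580 + 1.4270 − 2.2207 = 0.164 bits.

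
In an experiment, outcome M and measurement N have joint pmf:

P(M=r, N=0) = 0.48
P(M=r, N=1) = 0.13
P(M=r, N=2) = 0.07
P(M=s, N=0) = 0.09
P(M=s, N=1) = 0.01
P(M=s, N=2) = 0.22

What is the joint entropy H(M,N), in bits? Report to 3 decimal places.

2.019 bits

H(M,N) = −Σ p(x,y)·log₂ p(x,y) over all 6 cells.
  cell (r,0): −0.48·log₂0.48 = 0.5083
  cell (r,1): −0.13·log₂0.13 = 0.3826
  cell (r,2): −0.07·log₂0.07 = 0.2686
  cell (s,0): −0.09·log₂0.09 = 0.3127
  cell (s,1): −0.01·log₂0.01 = 0.0664
  cell (s,2): −0.22·log₂0.22 = 0.4806
Sum = 2.019 bits.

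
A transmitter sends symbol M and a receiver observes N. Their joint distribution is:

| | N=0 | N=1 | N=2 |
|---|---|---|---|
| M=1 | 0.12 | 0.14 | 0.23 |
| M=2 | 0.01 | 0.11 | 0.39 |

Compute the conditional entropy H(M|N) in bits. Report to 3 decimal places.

Marginals: p(M) = (0.4900, 0.5100), p(N) = (0.1300, 0.2500, 0.6200).
H(M|N) = Σ p(N) · H(M|N=·).
  N=0: p=0.1300, H(M|N=0) = 0.3912
  N=1: p=0.2500, H(M|N=1) = 0.9896
  N=2: p=0.6200, H(M|N=2) = 0.9514
Weighted sum = 0.888 bits.

0.888 bits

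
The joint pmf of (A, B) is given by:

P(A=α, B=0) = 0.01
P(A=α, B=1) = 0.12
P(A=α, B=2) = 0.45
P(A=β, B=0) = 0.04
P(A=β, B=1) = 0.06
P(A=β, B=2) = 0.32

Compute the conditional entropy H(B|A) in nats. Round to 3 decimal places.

Marginals: p(A) = (0.5800, 0.4200), p(B) = (0.0500, 0.1800, 0.7700).
H(B|A) = Σ p(A) · H(B|A=·).
  A=α: p=0.5800, H(B|A=α) = 0.5929
  A=β: p=0.4200, H(B|A=β) = 0.7091
Weighted sum = 0.642 nats.

0.642 nats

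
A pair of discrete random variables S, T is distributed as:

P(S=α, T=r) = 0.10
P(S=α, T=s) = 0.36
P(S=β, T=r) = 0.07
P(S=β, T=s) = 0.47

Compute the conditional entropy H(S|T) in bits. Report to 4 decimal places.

Chain rule: H(S|T) = H(S,T) − H(T).
Marginals: p(S) = (0.4600, 0.5400), p(T) = (0.1700, 0.8300).
H(S,T) = 1.6433 bits; H(T) = 0.6577 bits.
H(S|T) = 1.6433 − 0.6577 = 0.9856 bits.

0.9856 bits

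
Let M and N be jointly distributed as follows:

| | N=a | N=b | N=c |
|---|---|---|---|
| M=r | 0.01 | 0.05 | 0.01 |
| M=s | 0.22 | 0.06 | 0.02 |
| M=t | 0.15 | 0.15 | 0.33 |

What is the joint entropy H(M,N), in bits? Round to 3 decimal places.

2.535 bits

H(M,N) = −Σ p(x,y)·log₂ p(x,y) over all 9 cells.
  cell (r,a): −0.01·log₂0.01 = 0.0664
  cell (r,b): −0.05·log₂0.05 = 0.2161
  cell (r,c): −0.01·log₂0.01 = 0.0664
  cell (s,a): −0.22·log₂0.22 = 0.4806
  cell (s,b): −0.06·log₂0.06 = 0.2435
  cell (s,c): −0.02·log₂0.02 = 0.1129
  cell (t,a): −0.15·log₂0.15 = 0.4105
  cell (t,b): −0.15·log₂0.15 = 0.4105
  cell (t,c): −0.33·log₂0.33 = 0.5278
Sum = 2.535 bits.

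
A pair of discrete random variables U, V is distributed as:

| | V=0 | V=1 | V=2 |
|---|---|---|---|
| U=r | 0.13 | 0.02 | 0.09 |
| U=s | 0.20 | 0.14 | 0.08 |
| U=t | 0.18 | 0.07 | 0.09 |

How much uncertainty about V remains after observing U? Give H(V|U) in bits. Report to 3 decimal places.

Chain rule: H(V|U) = H(U,V) − H(U).
Marginals: p(U) = (0.2400, 0.4200, 0.3400), p(V) = (0.5100, 0.2300, 0.2600).
H(U,V) = 2.9877 bits; H(U) = 1.5490 bits.
H(V|U) = 2.9877 − 1.5490 = 1.439 bits.

1.439 bits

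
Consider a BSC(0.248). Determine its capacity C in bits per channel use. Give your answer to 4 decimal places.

Binary symmetric channel: C = 1 − h₂(ε) where h₂ is the binary entropy function.
h₂(0.248) = −0.248·log₂0.248 − 0.752·log₂0.752 = 0.8081.
C = 1 − 0.8081 = 0.1919 bits per channel use.

0.1919 bits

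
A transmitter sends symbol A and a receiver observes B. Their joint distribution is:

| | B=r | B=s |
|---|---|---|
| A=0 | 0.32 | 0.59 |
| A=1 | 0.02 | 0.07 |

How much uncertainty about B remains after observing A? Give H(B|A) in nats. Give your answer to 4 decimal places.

Marginals: p(A) = (0.9100, 0.0900), p(B) = (0.3400, 0.6600).
H(B|A) = Σ p(A) · H(B|A=·).
  A=0: p=0.9100, H(B|A=0) = 0.6485
  A=1: p=0.0900, H(B|A=1) = 0.5297
Weighted sum = 0.6378 nats.

0.6378 nats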